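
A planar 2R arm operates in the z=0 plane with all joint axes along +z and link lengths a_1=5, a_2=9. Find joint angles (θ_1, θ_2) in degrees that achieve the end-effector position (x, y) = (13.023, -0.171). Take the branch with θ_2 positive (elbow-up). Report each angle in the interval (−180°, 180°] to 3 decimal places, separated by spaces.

-30.009 45.011

cos θ_2 = (169.6278−5²−9²)/(2·5·9) = 0.7070; θ_2 = 45.0107° (elbow-up)
β = atan2(-0.1710,13.0230) = -0.7523°; ψ = atan2(6.3651,11.3628) = 29.2565°
θ_1 = β − ψ = -30.0087°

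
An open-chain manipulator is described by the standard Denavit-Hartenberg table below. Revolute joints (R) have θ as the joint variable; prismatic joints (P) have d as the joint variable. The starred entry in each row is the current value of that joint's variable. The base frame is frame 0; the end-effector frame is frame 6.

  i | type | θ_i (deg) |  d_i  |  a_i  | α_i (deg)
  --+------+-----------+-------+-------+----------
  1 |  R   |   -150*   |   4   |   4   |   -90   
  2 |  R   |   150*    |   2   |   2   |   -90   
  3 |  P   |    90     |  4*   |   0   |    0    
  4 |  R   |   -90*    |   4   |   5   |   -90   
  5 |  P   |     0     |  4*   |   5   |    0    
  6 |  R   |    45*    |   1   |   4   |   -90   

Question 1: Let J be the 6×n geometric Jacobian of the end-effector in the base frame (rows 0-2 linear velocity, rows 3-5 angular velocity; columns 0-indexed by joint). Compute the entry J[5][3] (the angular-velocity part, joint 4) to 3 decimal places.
0.866

axis z_3 = (0.4330,0.2500,0.8660); lever o_n−o_3 = (7.6286,10.1779,-5.3996)
cross product → J_v[:, 3] = (-10.1642,8.9447,2.5000)
J_ω[:, 3] = z_3
entry J[5][3] = 0.8660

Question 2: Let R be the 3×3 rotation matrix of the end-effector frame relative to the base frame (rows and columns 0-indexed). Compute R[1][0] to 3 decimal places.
0.129

End-effector x-axis (col 0 of R) = (0.2241,0.1294,-0.9659)
R[1][0] = 0.1294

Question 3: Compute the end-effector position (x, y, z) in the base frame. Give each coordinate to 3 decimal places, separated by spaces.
after link 1: o_1 = (-3.4641, -2.0000, 4.0000)
after link 2: o_2 = (-0.9641, -2.8660, 3.0000)
after link 3: o_3 = (0.7679, -1.8660, 6.4641)
after link 4: o_4 = (6.2500, 1.2990, 7.4282)
after link 5: o_5 = (8.0000, 6.9282, 4.9282)
after link 6: o_6 = (8.3966, 8.3119, 1.0645)

8.397 8.312 1.064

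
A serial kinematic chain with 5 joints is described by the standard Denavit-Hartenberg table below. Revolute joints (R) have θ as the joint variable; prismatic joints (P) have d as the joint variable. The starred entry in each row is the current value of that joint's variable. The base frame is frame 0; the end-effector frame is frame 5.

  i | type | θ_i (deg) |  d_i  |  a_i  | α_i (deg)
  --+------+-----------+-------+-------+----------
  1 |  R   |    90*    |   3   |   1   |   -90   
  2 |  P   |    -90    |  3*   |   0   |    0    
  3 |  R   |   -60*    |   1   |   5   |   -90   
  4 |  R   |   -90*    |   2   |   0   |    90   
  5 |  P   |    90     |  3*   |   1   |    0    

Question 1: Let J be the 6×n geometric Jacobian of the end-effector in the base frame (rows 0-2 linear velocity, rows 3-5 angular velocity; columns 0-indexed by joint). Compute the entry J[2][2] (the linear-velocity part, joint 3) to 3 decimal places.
0.232

axis z_2 = (-1.0000,0.0000,0.0000); lever o_n−o_2 = (-1.0000,-0.2321,3.5981)
cross product → J_v[:, 2] = (0.0000,3.5981,0.2321)
J_ω[:, 2] = z_2
entry J[2][2] = 0.2321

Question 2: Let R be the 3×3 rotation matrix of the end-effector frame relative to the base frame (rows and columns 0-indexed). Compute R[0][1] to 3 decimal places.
1.000

End-effector y-axis (col 1 of R) = (1.0000,0.0000,0.0000)
R[0][1] = 1.0000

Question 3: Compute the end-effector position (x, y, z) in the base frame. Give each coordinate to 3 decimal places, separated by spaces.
after link 1: o_1 = (0.0000, 1.0000, 3.0000)
after link 2: o_2 = (-3.0000, 1.0000, 3.0000)
after link 3: o_3 = (-4.0000, -3.3301, 5.5000)
after link 4: o_4 = (-4.0000, -2.3301, 7.2321)
after link 5: o_5 = (-4.0000, 0.7679, 6.5981)

-4.000 0.768 6.598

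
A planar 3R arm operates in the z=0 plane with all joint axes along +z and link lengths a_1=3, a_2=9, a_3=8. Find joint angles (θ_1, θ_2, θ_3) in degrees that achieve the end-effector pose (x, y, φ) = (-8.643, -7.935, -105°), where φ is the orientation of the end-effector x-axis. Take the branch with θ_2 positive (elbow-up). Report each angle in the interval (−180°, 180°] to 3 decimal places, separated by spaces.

wrist centre = target − a_3·(cos φ, sin φ) = (-6.5724, -0.2076)
cos θ_2 = (43.2402−3²−9²)/(2·3·9) = -0.8659; θ_2 = 149.9883° (elbow-up)
β = atan2(-0.2076,-6.5724) = -178.1909°; ψ = atan2(4.5016,-4.7933) = 136.7976°
θ_1 = β − ψ = -314.9885°
θ_3 = φ − θ_1 − θ_2 = 60.0002° (wrapped to (-180°,180°])

45.012 149.988 60.000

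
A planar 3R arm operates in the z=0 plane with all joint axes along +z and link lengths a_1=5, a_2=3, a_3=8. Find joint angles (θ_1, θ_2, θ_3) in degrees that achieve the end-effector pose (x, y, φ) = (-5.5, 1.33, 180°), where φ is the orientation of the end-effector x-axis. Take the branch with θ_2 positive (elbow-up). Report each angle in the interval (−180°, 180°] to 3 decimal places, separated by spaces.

wrist centre = target − a_3·(cos φ, sin φ) = (2.5000, 1.3300)
cos θ_2 = (8.0189−5²−3²)/(2·5·3) = -0.8660; θ_2 = 150.0013° (elbow-up)
β = atan2(1.3300,2.5000) = 28.0130°; ψ = atan2(1.4999,2.4019) = 31.9841°
θ_1 = β − ψ = -3.9711°
θ_3 = φ − θ_1 − θ_2 = 33.9698° (wrapped to (-180°,180°])

-3.971 150.001 33.970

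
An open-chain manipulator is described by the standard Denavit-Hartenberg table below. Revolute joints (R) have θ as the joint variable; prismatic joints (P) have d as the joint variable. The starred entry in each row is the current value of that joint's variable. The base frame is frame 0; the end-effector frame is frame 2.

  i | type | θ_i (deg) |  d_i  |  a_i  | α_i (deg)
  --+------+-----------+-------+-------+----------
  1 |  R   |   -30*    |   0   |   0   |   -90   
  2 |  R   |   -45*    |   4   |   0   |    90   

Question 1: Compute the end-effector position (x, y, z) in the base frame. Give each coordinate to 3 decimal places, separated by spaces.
2.000 3.464 0.000

after link 1: o_1 = (0.0000, 0.0000, 0.0000)
after link 2: o_2 = (2.0000, 3.4641, 0.0000)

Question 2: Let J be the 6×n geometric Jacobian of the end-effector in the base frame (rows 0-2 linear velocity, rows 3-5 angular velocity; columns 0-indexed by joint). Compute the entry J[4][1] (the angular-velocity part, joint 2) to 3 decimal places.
axis z_1 = (0.5000,0.8660,0.0000); lever o_n−o_1 = (2.0000,3.4641,0.0000)
cross product → J_v[:, 1] = (0.0000,0.0000,0.0000)
J_ω[:, 1] = z_1
entry J[4][1] = 0.8660

0.866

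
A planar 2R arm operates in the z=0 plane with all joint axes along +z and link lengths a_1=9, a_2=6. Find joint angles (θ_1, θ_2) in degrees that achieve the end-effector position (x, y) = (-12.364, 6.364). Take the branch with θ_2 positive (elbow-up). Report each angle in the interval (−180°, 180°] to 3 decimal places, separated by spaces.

135.000 44.999

cos θ_2 = (193.3690−9²−6²)/(2·9·6) = 0.7071; θ_2 = 44.9989° (elbow-up)
β = atan2(6.3640,-12.3640) = 152.7642°; ψ = atan2(4.2426,13.2427) = 17.7639°
θ_1 = β − ψ = 135.0004°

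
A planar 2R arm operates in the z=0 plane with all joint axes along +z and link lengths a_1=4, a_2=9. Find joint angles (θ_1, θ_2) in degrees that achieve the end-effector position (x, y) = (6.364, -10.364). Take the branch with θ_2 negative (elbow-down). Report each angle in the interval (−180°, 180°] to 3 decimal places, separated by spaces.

-26.897 -44.999

cos θ_2 = (147.9130−4²−9²)/(2·4·9) = 0.7071; θ_2 = -44.9985° (elbow-down)
β = atan2(-10.3640,6.3640) = -58.4481°; ψ = atan2(-6.3638,10.3641) = -31.5508°
θ_1 = β − ψ = -26.8972°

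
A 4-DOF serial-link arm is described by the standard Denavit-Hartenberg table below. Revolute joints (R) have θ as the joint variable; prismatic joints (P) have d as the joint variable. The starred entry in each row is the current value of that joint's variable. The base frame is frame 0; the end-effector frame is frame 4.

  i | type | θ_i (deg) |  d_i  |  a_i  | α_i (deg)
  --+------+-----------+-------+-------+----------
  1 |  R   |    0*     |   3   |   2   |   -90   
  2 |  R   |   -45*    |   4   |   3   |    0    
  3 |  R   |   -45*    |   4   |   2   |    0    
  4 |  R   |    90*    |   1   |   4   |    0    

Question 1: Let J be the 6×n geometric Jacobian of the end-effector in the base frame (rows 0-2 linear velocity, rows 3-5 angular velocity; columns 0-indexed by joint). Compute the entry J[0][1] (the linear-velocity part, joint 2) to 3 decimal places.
axis z_1 = (0.0000,1.0000,0.0000); lever o_n−o_1 = (6.1213,9.0000,4.1213)
cross product → J_v[:, 1] = (4.1213,0.0000,-6.1213)
J_ω[:, 1] = z_1
entry J[0][1] = 4.1213

4.121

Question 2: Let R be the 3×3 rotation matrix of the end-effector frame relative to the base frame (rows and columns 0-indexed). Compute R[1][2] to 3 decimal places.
End-effector z-axis (col 2 of R) = (0.0000,1.0000,0.0000)
R[1][2] = 1.0000

1.000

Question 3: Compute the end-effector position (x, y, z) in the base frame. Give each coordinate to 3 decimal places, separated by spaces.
8.121 9.000 7.121

after link 1: o_1 = (2.0000, 0.0000, 3.0000)
after link 2: o_2 = (4.1213, 4.0000, 5.1213)
after link 3: o_3 = (4.1213, 8.0000, 7.1213)
after link 4: o_4 = (8.1213, 9.0000, 7.1213)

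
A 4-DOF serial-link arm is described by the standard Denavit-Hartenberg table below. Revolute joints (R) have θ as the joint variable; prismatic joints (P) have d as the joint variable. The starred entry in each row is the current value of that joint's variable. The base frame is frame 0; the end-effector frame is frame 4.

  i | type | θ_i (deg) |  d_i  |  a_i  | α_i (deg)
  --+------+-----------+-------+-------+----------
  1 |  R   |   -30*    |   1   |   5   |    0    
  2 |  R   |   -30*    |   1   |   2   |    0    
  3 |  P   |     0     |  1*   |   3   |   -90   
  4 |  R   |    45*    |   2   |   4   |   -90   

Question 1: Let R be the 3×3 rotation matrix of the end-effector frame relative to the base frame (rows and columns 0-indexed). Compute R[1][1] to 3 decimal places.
End-effector y-axis (col 1 of R) = (-0.8660,-0.5000,-0.0000)
R[1][1] = -0.5000

-0.500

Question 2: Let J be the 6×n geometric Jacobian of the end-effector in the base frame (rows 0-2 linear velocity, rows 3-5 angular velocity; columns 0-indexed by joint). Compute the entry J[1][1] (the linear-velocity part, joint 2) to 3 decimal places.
5.646

axis z_1 = (0.0000,0.0000,1.0000); lever o_n−o_1 = (5.6463,-5.7796,-0.8284)
cross product → J_v[:, 1] = (5.7796,5.6463,-0.0000)
J_ω[:, 1] = z_1
entry J[1][1] = 5.6463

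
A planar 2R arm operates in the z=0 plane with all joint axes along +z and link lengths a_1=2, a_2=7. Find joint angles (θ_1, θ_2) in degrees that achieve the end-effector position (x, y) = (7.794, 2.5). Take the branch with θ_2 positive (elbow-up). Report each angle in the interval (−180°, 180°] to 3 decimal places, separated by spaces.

-30.007 60.008

cos θ_2 = (66.9964−2²−7²)/(2·2·7) = 0.4999; θ_2 = 60.0084° (elbow-up)
β = atan2(2.5000,7.7940) = 17.7841°; ψ = atan2(6.0627,5.4991) = 47.7907°
θ_1 = β − ψ = -30.0065°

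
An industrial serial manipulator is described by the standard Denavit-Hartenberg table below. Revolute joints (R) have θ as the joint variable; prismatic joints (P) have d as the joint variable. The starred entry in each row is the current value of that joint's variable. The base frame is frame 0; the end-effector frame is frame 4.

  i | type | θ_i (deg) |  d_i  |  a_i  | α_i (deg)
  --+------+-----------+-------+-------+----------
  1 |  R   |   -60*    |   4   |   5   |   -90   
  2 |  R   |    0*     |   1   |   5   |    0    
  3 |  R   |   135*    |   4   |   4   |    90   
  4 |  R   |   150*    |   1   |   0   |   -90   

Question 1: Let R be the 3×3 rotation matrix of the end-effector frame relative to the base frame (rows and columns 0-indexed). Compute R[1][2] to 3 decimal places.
End-effector z-axis (col 2 of R) = (-0.5732,-0.7392,0.3536)
R[1][2] = -0.7392

-0.739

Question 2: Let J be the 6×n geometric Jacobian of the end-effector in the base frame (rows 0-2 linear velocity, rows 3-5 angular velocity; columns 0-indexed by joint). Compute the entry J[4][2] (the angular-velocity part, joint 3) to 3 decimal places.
axis z_2 = (0.8660,0.5000,0.0000); lever o_n−o_2 = (2.4034,3.8371,-3.5355)
cross product → J_v[:, 2] = (-1.7678,3.0619,2.1213)
J_ω[:, 2] = z_2
entry J[4][2] = 0.5000

0.500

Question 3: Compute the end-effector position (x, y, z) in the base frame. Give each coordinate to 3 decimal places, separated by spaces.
8.269 -4.323 0.464

after link 1: o_1 = (2.5000, -4.3301, 4.0000)
after link 2: o_2 = (5.8660, -8.1603, 4.0000)
after link 3: o_3 = (7.9159, -3.7108, 1.1716)
after link 4: o_4 = (8.2695, -4.3231, 0.4645)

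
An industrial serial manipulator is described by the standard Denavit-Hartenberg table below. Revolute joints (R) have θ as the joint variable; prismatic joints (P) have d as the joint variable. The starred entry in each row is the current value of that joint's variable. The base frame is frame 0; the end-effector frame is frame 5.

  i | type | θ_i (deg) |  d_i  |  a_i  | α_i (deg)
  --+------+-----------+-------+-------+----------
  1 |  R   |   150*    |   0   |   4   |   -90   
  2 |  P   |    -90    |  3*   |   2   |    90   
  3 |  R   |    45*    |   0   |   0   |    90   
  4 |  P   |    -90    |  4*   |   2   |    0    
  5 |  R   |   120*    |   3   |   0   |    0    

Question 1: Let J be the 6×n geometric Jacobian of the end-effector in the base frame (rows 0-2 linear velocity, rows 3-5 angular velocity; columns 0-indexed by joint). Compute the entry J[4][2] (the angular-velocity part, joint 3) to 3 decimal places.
-0.500

axis z_2 = (0.8660,-0.5000,0.0000); lever o_n−o_2 = (0.7428,5.2866,4.9497)
cross product → J_v[:, 2] = (-2.4749,-4.2866,4.9497)
J_ω[:, 2] = z_2
entry J[4][2] = -0.5000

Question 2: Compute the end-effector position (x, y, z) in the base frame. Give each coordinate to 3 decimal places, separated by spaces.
after link 1: o_1 = (-3.4641, 2.0000, 0.0000)
after link 2: o_2 = (-4.9641, -0.5981, 2.0000)
after link 3: o_3 = (-4.9641, -0.5981, 2.0000)
after link 4: o_4 = (-5.2819, 2.8514, 4.8284)
after link 5: o_5 = (-4.2213, 4.6885, 6.9497)

-4.221 4.689 6.950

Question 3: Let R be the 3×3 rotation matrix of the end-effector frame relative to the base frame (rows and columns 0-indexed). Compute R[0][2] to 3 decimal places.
0.354

End-effector z-axis (col 2 of R) = (0.3536,0.6124,0.7071)
R[0][2] = 0.3536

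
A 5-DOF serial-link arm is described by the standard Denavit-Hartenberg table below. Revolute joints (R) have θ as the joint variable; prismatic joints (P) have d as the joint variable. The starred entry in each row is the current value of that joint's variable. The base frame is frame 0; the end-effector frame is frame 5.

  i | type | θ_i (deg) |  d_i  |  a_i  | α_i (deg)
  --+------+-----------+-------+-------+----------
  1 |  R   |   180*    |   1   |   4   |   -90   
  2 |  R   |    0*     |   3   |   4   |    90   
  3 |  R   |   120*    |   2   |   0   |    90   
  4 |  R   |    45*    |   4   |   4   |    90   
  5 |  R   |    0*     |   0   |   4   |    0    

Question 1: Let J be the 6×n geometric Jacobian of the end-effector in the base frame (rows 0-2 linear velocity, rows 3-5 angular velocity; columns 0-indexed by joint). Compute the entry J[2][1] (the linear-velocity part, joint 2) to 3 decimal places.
-4.636

axis z_1 = (-0.0000,-1.0000,0.0000); lever o_n−o_1 = (-4.6357,-9.8990,7.6569)
cross product → J_v[:, 1] = (-7.6569,0.0000,-4.6357)
J_ω[:, 1] = z_1
entry J[2][1] = -4.6357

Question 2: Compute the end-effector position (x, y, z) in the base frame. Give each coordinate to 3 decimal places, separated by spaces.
-8.636 -9.899 8.657

after link 1: o_1 = (-4.0000, 0.0000, 1.0000)
after link 2: o_2 = (-8.0000, -3.0000, 1.0000)
after link 3: o_3 = (-8.0000, -3.0000, 3.0000)
after link 4: o_4 = (-10.0499, -7.4495, 5.8284)
after link 5: o_5 = (-8.6357, -9.8990, 8.6569)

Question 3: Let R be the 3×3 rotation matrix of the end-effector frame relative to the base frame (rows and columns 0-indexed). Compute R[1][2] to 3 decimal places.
End-effector z-axis (col 2 of R) = (0.3536,-0.6124,-0.7071)
R[1][2] = -0.6124

-0.612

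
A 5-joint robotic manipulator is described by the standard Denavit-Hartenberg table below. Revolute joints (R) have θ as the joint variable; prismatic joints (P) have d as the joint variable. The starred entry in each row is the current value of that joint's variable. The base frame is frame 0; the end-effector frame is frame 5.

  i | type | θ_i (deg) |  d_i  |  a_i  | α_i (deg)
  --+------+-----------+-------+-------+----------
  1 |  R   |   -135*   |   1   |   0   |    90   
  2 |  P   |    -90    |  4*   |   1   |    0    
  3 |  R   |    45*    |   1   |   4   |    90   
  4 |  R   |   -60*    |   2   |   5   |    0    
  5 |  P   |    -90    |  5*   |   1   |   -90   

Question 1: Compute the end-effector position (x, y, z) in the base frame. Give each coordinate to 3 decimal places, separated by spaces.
0.563 0.803 -8.934

after link 1: o_1 = (0.0000, 0.0000, 1.0000)
after link 2: o_2 = (-2.8284, 2.8284, 0.0000)
after link 3: o_3 = (-5.5355, 1.5355, -2.8284)
after link 4: o_4 = (-2.7237, -1.7763, -6.0104)
after link 5: o_5 = (0.5629, 0.8031, -8.9336)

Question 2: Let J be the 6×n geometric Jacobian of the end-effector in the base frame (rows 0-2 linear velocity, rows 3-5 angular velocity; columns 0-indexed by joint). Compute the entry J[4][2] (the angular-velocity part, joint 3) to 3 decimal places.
0.707

axis z_2 = (-0.7071,0.7071,0.0000); lever o_n−o_2 = (3.3913,-2.0253,-8.9336)
cross product → J_v[:, 2] = (-6.3170,-6.3170,-0.9659)
J_ω[:, 2] = z_2
entry J[4][2] = 0.7071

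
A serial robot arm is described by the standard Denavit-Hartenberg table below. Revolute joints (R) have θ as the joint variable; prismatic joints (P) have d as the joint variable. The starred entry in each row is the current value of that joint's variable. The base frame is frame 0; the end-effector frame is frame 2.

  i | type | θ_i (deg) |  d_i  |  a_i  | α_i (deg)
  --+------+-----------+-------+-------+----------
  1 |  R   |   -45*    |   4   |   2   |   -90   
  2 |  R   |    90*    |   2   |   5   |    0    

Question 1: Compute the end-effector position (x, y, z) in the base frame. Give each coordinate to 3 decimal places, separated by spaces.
after link 1: o_1 = (1.4142, -1.4142, 4.0000)
after link 2: o_2 = (2.8284, 0.0000, -1.0000)

2.828 0.000 -1.000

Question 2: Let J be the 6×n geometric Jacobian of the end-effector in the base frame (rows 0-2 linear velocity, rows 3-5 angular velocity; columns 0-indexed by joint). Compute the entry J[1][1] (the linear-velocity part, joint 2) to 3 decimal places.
axis z_1 = (0.7071,0.7071,0.0000); lever o_n−o_1 = (1.4142,1.4142,-5.0000)
cross product → J_v[:, 1] = (-3.5355,3.5355,-0.0000)
J_ω[:, 1] = z_1
entry J[1][1] = 3.5355

3.536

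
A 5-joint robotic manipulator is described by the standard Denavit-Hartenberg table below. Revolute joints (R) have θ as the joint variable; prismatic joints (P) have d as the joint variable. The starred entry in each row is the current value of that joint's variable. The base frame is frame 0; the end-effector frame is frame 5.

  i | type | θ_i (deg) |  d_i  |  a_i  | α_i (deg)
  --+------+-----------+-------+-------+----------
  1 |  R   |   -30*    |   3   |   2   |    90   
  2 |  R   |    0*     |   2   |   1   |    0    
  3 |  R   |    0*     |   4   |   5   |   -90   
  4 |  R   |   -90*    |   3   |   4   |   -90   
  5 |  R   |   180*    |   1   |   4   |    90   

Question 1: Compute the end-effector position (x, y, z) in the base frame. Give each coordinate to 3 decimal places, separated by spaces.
after link 1: o_1 = (1.7321, -1.0000, 3.0000)
after link 2: o_2 = (1.5981, -3.2321, 3.0000)
after link 3: o_3 = (3.9282, -9.1962, 3.0000)
after link 4: o_4 = (1.9282, -12.6603, 6.0000)
after link 5: o_5 = (4.7942, -9.6962, 6.0000)

4.794 -9.696 6.000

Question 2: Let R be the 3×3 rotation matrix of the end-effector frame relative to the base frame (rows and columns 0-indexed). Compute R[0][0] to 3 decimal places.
0.500

End-effector x-axis (col 0 of R) = (0.5000,0.8660,-0.0000)
R[0][0] = 0.5000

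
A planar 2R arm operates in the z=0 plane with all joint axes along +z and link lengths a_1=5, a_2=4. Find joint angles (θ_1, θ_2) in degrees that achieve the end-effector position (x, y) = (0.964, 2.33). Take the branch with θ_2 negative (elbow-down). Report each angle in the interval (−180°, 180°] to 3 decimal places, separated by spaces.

120.001 -150.002

cos θ_2 = (6.3582−5²−4²)/(2·5·4) = -0.8660; θ_2 = -150.0023° (elbow-down)
β = atan2(2.3300,0.9640) = 67.5235°; ψ = atan2(-1.9999,1.5358) = -52.4771°
θ_1 = β − ψ = 120.0006°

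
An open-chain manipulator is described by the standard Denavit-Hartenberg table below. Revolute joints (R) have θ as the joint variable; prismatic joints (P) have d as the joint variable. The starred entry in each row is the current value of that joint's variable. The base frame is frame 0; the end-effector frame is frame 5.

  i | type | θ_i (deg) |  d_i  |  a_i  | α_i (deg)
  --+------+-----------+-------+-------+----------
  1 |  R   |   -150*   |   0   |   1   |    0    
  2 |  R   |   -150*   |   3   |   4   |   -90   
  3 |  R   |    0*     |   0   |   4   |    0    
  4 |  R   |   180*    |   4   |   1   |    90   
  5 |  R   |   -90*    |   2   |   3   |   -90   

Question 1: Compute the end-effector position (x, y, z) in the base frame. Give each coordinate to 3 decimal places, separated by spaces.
after link 1: o_1 = (-0.8660, -0.5000, 0.0000)
after link 2: o_2 = (1.1340, 2.9641, 3.0000)
after link 3: o_3 = (3.1340, 6.4282, 3.0000)
after link 4: o_4 = (-0.8301, 7.5622, 3.0000)
after link 5: o_5 = (1.7679, 6.0622, 1.0000)

1.768 6.062 1.000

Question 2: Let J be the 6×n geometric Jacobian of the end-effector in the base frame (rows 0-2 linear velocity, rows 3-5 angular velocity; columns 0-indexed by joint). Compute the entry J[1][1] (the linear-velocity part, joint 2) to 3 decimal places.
2.634

axis z_1 = (0.0000,0.0000,1.0000); lever o_n−o_1 = (2.6340,6.5622,1.0000)
cross product → J_v[:, 1] = (-6.5622,2.6340,0.0000)
J_ω[:, 1] = z_1
entry J[1][1] = 2.6340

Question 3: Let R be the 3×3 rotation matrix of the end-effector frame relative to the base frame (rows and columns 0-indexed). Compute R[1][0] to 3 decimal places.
End-effector x-axis (col 0 of R) = (0.8660,-0.5000,-0.0000)
R[1][0] = -0.5000

-0.500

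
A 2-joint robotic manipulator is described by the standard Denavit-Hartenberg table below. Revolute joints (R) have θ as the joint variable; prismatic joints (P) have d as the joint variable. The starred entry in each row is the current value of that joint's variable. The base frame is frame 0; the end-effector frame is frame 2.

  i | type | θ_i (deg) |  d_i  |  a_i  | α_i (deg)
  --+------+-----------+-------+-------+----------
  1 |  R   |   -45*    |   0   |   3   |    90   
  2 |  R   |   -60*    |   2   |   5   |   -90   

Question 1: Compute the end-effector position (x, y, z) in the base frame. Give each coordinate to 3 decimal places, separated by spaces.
2.475 -5.303 -4.330

after link 1: o_1 = (2.1213, -2.1213, 0.0000)
after link 2: o_2 = (2.4749, -5.3033, -4.3301)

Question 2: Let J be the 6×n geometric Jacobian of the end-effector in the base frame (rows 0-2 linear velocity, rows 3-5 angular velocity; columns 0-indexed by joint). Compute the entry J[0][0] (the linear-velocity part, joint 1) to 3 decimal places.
5.303

axis z_0 = ẑ; lever o_n−o_0 = (2.4749,-5.3033,-4.3301)
cross product → J_v[:, 0] = (5.3033,2.4749,-0.0000)
J_ω[:, 0] = z_0
entry J[0][0] = 5.3033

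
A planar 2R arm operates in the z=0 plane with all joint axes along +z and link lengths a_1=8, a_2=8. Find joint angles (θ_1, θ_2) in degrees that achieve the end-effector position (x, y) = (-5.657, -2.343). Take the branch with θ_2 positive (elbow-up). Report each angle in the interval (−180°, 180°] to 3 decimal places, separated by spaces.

cos θ_2 = (37.4913−8²−8²)/(2·8·8) = -0.7071; θ_2 = 134.9994° (elbow-up)
β = atan2(-2.3430,-5.6570) = -157.5018°; ψ = atan2(5.6569,2.3432) = 67.4997°
θ_1 = β − ψ = -225.0015°

134.999 134.999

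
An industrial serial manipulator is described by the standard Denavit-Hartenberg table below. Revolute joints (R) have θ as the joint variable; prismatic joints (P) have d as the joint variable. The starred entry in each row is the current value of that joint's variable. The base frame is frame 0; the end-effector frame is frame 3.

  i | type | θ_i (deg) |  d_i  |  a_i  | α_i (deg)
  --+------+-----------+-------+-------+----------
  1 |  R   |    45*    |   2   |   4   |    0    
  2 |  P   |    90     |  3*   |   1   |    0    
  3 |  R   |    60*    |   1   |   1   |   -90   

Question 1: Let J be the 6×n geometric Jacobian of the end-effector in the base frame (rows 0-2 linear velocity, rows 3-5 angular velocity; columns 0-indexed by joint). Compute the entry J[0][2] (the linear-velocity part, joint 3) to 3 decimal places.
0.259

axis z_2 = (0.0000,0.0000,1.0000); lever o_n−o_2 = (-0.9659,-0.2588,1.0000)
cross product → J_v[:, 2] = (0.2588,-0.9659,0.0000)
J_ω[:, 2] = z_2
entry J[0][2] = 0.2588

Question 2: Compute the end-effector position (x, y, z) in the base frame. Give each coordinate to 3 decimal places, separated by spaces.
1.155 3.277 6.000

after link 1: o_1 = (2.8284, 2.8284, 2.0000)
after link 2: o_2 = (2.1213, 3.5355, 5.0000)
after link 3: o_3 = (1.1554, 3.2767, 6.0000)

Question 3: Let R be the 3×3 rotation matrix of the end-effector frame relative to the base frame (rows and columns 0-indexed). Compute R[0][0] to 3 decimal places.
-0.966

End-effector x-axis (col 0 of R) = (-0.9659,-0.2588,0.0000)
R[0][0] = -0.9659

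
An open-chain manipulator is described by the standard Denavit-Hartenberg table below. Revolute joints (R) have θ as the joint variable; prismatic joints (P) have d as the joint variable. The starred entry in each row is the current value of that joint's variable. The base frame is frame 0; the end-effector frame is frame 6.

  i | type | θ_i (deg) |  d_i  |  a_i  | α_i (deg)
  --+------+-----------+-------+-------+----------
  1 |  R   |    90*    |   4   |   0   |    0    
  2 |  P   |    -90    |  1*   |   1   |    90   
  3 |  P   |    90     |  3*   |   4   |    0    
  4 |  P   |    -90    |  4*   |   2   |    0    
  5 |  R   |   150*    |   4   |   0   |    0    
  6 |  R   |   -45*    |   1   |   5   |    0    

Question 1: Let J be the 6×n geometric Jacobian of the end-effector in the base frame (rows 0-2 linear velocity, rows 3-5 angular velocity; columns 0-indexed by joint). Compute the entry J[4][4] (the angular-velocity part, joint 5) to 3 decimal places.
axis z_4 = (0.0000,-1.0000,0.0000); lever o_n−o_4 = (-1.2941,-5.0000,4.8296)
cross product → J_v[:, 4] = (-4.8296,-0.0000,-1.2941)
J_ω[:, 4] = z_4
entry J[4][4] = -1.0000

-1.000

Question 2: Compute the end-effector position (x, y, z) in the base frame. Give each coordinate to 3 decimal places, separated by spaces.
1.706 -12.000 13.830

after link 1: o_1 = (0.0000, 0.0000, 4.0000)
after link 2: o_2 = (1.0000, 0.0000, 5.0000)
after link 3: o_3 = (1.0000, -3.0000, 9.0000)
after link 4: o_4 = (3.0000, -7.0000, 9.0000)
after link 5: o_5 = (3.0000, -11.0000, 9.0000)
after link 6: o_6 = (1.7059, -12.0000, 13.8296)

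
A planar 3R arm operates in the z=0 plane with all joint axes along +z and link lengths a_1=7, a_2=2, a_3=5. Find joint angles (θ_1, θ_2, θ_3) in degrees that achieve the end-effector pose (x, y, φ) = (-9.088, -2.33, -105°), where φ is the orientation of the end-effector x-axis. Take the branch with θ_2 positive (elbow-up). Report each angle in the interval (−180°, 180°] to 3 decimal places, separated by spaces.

wrist centre = target − a_3·(cos φ, sin φ) = (-7.7939, 2.4996)
cos θ_2 = (66.9931−7²−2²)/(2·7·2) = 0.4998; θ_2 = 60.0163° (elbow-up)
β = atan2(2.4996,-7.7939) = 162.2181°; ψ = atan2(1.7323,7.9995) = 12.2190°
θ_1 = β − ψ = 149.9991°
θ_3 = φ − θ_1 − θ_2 = 44.9846° (wrapped to (-180°,180°])

149.999 60.016 44.985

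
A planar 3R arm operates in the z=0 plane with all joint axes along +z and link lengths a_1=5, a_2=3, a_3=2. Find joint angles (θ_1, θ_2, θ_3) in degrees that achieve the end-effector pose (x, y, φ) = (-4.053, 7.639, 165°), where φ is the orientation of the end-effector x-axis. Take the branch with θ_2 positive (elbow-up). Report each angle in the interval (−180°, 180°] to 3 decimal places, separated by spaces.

89.999 45.000 30.001

wrist centre = target − a_3·(cos φ, sin φ) = (-2.1211, 7.1214)
cos θ_2 = (55.2131−5²−3²)/(2·5·3) = 0.7071; θ_2 = 45.0004° (elbow-up)
β = atan2(7.1214,-2.1211) = 106.5865°; ψ = atan2(2.1213,7.1213) = 16.5880°
θ_1 = β − ψ = 89.9985°
θ_3 = φ − θ_1 − θ_2 = 30.0011° (wrapped to (-180°,180°])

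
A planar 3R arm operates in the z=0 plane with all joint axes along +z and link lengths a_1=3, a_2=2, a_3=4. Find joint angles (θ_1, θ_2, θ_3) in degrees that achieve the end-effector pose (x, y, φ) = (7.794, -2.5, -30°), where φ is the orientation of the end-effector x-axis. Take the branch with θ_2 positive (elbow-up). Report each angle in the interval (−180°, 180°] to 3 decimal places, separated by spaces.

wrist centre = target − a_3·(cos φ, sin φ) = (4.3299, -0.5000)
cos θ_2 = (18.9980−3²−2²)/(2·3·2) = 0.4998; θ_2 = 60.0109° (elbow-up)
β = atan2(-0.5000,4.3299) = -6.5871°; ψ = atan2(1.7322,3.9997) = 23.4172°
θ_1 = β − ψ = -30.0044°
θ_3 = φ − θ_1 − θ_2 = -60.0065° (wrapped to (-180°,180°])

-30.004 60.011 -60.007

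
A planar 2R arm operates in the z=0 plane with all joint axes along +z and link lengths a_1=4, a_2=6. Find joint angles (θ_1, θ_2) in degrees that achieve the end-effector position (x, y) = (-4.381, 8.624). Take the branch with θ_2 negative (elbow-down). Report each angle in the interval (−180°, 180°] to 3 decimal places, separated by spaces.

135.002 -30.006

cos θ_2 = (93.5665−4²−6²)/(2·4·6) = 0.8660; θ_2 = -30.0064° (elbow-down)
β = atan2(8.6240,-4.3810) = 116.9306°; ψ = atan2(-3.0006,9.1958) = -18.0714°
θ_1 = β − ψ = 135.0020°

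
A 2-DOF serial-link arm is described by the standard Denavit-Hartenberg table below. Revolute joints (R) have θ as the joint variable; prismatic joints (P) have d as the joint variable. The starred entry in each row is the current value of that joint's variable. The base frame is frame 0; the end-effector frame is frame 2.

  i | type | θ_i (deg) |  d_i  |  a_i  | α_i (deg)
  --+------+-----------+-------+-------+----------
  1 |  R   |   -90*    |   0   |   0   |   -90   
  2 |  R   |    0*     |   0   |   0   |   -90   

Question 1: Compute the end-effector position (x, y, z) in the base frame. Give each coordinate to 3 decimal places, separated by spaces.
after link 1: o_1 = (0.0000, 0.0000, 0.0000)
after link 2: o_2 = (0.0000, 0.0000, 0.0000)

0.000 0.000 0.000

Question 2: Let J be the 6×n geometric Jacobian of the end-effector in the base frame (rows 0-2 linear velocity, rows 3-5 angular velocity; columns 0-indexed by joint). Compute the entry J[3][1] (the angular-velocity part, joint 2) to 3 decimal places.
axis z_1 = (1.0000,0.0000,0.0000); lever o_n−o_1 = (0.0000,0.0000,0.0000)
cross product → J_v[:, 1] = (0.0000,0.0000,0.0000)
J_ω[:, 1] = z_1
entry J[3][1] = 1.0000

1.000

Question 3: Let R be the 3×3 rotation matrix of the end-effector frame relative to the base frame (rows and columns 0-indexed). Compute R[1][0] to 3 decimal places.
End-effector x-axis (col 0 of R) = (0.0000,-1.0000,0.0000)
R[1][0] = -1.0000

-1.000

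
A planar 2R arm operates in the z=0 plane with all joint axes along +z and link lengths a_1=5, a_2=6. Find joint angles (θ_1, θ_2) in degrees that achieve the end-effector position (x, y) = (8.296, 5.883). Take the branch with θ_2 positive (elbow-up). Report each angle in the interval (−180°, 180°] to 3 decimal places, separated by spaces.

10.691 44.991

cos θ_2 = (103.4333−5²−6²)/(2·5·6) = 0.7072; θ_2 = 44.9907° (elbow-up)
β = atan2(5.8830,8.2960) = 35.3419°; ψ = atan2(4.2420,9.2433) = 24.6513°
θ_1 = β − ψ = 10.6905°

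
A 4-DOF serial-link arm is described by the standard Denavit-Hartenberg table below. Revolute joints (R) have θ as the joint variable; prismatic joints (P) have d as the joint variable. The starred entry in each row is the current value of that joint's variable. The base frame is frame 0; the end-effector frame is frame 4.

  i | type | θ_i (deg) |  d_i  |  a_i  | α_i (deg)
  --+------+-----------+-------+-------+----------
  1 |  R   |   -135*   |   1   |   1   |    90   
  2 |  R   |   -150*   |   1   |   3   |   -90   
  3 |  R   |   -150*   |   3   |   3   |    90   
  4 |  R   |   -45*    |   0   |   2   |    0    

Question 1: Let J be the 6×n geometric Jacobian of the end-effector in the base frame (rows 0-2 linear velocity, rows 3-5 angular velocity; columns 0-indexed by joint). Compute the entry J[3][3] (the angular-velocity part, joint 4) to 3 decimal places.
0.306

axis z_3 = (0.3062,-0.9186,0.2500); lever o_n−o_3 = (-0.7500,0.2500,1.8371)
cross product → J_v[:, 3] = (-1.7500,-0.7500,-0.6124)
J_ω[:, 3] = z_3
entry J[3][3] = 0.3062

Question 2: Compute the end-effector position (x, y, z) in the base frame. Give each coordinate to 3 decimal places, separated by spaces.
after link 1: o_1 = (-0.7071, -0.7071, 1.0000)
after link 2: o_2 = (0.4229, 1.8371, -0.5000)
after link 3: o_3 = (-3.2894, 0.2461, -1.7990)
after link 4: o_4 = (-4.0394, 0.4961, 0.0381)

-4.039 0.496 0.038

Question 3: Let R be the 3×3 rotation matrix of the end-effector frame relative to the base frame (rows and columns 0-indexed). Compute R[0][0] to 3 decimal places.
End-effector x-axis (col 0 of R) = (-0.3750,0.1250,0.9186)
R[0][0] = -0.3750

-0.375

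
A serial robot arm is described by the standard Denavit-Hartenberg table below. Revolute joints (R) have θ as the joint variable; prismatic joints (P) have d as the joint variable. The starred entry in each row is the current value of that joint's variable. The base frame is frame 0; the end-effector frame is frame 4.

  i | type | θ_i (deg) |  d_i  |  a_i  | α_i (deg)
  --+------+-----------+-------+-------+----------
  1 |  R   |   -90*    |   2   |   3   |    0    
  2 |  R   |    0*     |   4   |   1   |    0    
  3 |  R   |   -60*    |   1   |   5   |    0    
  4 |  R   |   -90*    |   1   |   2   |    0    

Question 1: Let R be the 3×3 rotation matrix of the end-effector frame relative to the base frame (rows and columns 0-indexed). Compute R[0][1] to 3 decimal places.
End-effector y-axis (col 1 of R) = (-0.8660,-0.5000,0.0000)
R[0][1] = -0.8660

-0.866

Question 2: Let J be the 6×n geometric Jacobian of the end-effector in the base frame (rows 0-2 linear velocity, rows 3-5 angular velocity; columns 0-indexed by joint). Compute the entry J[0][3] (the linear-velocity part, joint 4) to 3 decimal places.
-1.732

axis z_3 = (0.0000,0.0000,1.0000); lever o_n−o_3 = (-1.0000,1.7321,1.0000)
cross product → J_v[:, 3] = (-1.7321,-1.0000,0.0000)
J_ω[:, 3] = z_3
entry J[0][3] = -1.7321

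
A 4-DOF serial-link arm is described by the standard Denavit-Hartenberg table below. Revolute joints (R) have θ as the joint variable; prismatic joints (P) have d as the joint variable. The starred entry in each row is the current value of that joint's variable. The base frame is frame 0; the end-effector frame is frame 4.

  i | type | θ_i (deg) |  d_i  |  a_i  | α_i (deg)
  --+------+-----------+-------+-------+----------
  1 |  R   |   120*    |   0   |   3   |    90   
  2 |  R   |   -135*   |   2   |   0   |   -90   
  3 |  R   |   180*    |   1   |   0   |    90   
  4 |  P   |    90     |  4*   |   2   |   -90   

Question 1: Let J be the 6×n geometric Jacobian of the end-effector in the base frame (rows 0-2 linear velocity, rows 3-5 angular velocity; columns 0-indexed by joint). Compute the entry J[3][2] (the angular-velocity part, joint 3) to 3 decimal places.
axis z_2 = (-0.3536,0.6124,-0.7071); lever o_n−o_2 = (-4.5248,-0.1629,-2.1213)
cross product → J_v[:, 2] = (-1.4142,2.4495,2.8284)
J_ω[:, 2] = z_2
entry J[3][2] = -0.3536

-0.354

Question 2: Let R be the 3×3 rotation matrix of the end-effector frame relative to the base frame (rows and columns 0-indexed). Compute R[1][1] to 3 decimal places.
End-effector y-axis (col 1 of R) = (0.8660,0.5000,0.0000)
R[1][1] = 0.5000

0.500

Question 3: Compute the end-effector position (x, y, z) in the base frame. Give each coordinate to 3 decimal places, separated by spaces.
-4.293 3.435 -2.121

after link 1: o_1 = (-1.5000, 2.5981, 0.0000)
after link 2: o_2 = (0.2321, 3.5981, 0.0000)
after link 3: o_3 = (-0.1215, 4.2104, -0.7071)
after link 4: o_4 = (-4.2927, 3.4352, -2.1213)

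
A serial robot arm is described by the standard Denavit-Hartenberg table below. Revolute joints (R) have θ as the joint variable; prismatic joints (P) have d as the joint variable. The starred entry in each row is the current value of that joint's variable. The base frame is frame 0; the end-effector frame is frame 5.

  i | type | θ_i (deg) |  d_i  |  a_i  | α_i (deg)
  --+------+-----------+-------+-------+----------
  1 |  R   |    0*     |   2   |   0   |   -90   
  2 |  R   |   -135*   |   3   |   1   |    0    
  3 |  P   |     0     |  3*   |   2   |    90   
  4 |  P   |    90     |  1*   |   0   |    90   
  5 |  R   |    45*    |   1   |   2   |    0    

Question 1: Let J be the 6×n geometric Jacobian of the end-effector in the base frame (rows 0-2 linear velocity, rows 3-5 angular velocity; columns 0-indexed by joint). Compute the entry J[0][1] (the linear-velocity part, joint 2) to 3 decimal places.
axis z_1 = (0.0000,1.0000,0.0000); lever o_n−o_1 = (-4.5355,7.4142,1.1213)
cross product → J_v[:, 1] = (1.1213,-0.0000,4.5355)
J_ω[:, 1] = z_1
entry J[0][1] = 1.1213

1.121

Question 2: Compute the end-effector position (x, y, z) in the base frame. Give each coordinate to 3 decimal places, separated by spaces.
-4.536 7.414 3.121

after link 1: o_1 = (0.0000, 0.0000, 2.0000)
after link 2: o_2 = (-0.7071, 3.0000, 2.7071)
after link 3: o_3 = (-2.1213, 6.0000, 4.1213)
after link 4: o_4 = (-2.8284, 6.0000, 3.4142)
after link 5: o_5 = (-4.5355, 7.4142, 3.1213)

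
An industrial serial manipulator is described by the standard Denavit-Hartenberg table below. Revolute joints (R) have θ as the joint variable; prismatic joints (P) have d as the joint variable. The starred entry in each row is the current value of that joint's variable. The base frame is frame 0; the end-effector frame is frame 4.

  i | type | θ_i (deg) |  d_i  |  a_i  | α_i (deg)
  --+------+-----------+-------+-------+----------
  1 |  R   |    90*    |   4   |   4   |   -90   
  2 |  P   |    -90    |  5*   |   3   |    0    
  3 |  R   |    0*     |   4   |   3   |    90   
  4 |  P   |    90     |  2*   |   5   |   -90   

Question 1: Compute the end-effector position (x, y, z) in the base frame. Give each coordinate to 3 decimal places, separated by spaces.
after link 1: o_1 = (0.0000, 4.0000, 4.0000)
after link 2: o_2 = (-5.0000, 4.0000, 7.0000)
after link 3: o_3 = (-9.0000, 4.0000, 10.0000)
after link 4: o_4 = (-14.0000, 2.0000, 10.0000)

-14.000 2.000 10.000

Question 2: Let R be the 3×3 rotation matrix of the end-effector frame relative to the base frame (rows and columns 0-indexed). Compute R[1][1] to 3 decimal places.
1.000

End-effector y-axis (col 1 of R) = (0.0000,1.0000,-0.0000)
R[1][1] = 1.0000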